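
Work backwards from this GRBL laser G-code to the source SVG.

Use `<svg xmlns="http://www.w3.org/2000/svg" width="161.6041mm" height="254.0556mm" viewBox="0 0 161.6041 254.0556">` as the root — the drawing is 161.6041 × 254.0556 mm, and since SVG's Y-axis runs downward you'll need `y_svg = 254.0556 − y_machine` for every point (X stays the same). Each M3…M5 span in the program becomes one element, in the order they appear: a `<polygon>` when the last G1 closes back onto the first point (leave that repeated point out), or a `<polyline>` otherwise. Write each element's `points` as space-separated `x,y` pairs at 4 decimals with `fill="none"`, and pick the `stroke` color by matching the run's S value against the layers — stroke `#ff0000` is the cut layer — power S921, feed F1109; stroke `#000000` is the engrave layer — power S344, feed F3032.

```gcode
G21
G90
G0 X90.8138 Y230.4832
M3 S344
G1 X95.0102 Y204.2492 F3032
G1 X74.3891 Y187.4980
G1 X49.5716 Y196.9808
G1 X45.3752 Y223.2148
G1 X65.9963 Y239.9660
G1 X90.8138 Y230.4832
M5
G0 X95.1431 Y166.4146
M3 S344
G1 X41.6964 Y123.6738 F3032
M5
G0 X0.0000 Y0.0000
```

Machine Y-up, SVG Y-down with viewBox height 254.0556, so y_svg = 254.0556 − y_machine; X carries over. Every run uses S344, so all elements get stroke `#000000` (engrave).

Run 1: The run returns to its start, so emit a `<polygon>` with points (Y-flipped): 90.8138,23.5724 95.0102,49.8064 74.3891,66.5576 49.5716,57.0748 45.3752,30.8408 65.9963,14.0896.

Run 2: The run is open, so emit a `<polyline>` with points (Y-flipped): 95.1431,87.6410 41.6964,130.3818.

<svg xmlns="http://www.w3.org/2000/svg" width="161.6041mm" height="254.0556mm" viewBox="0 0 161.6041 254.0556">
  <polygon points="90.8138,23.5724 95.0102,49.8064 74.3891,66.5576 49.5716,57.0748 45.3752,30.8408 65.9963,14.0896" fill="none" stroke="#000000"/>
  <polyline points="95.1431,87.6410 41.6964,130.3818" fill="none" stroke="#000000"/>
</svg>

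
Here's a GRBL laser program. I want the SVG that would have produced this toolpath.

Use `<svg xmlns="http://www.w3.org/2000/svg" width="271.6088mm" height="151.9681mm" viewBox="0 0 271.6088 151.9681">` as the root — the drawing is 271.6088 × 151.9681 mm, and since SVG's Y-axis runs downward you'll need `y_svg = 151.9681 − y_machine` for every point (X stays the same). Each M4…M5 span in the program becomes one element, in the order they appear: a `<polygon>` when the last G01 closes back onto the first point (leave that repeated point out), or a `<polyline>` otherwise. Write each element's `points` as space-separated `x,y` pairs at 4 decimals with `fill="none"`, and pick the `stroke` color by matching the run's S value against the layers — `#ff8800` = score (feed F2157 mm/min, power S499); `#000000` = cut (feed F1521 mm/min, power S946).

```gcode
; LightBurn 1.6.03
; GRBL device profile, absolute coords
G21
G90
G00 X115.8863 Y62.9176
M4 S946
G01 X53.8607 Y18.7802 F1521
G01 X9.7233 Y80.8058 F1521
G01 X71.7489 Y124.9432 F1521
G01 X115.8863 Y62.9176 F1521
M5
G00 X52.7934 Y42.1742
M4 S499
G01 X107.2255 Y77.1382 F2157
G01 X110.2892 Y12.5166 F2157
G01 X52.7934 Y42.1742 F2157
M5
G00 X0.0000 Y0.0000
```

<svg xmlns="http://www.w3.org/2000/svg" width="271.6088mm" height="151.9681mm" viewBox="0 0 271.6088 151.9681">
  <polygon points="115.8863,89.0505 53.8607,133.1879 9.7233,71.1623 71.7489,27.0249" fill="none" stroke="#000000"/>
  <polygon points="52.7934,109.7939 107.2255,74.8299 110.2892,139.4515" fill="none" stroke="#ff8800"/>
</svg>

y_svg = 151.9681 − y_m.

[1] S946→`#000000` (cut); closed run; points: 115.8863,89.0505 53.8607,133.1879 9.7233,71.1623 71.7489,27.0249

[2] S499→`#ff8800` (score); closed run; points: 52.7934,109.7939 107.2255,74.8299 110.2892,139.4515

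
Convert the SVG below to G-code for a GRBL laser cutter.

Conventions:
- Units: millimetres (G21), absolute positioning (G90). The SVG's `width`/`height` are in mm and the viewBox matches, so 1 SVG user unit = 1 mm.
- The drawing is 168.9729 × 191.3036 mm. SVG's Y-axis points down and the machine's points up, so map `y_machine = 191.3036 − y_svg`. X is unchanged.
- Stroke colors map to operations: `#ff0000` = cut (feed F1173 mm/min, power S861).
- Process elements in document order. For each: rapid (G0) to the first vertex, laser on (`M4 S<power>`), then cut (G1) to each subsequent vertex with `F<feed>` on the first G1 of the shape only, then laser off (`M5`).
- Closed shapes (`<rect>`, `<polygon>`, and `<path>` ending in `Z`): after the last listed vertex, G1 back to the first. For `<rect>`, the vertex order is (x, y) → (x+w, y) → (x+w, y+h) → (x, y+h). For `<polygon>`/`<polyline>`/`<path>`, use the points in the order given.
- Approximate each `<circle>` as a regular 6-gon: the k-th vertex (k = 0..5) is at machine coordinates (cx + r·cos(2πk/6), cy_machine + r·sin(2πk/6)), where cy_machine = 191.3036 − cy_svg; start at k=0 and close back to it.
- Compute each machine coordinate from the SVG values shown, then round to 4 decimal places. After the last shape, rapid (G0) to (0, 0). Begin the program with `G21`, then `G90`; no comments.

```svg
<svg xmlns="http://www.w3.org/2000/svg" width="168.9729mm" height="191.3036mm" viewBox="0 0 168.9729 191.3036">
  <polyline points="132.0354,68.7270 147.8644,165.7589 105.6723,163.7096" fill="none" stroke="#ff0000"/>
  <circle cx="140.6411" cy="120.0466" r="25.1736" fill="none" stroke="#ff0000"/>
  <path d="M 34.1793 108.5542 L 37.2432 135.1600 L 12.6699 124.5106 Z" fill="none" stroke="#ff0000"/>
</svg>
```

G21
G90
G0 X132.0354 Y122.5766
M4 S861
G1 X147.8644 Y25.5447 F1173
G1 X105.6723 Y27.5940
M5
G0 X165.8147 Y71.2570
M4 S861
G1 X153.2279 Y93.0580 F1173
G1 X128.0543 Y93.0580
G1 X115.4675 Y71.2570
G1 X128.0543 Y49.4560
G1 X153.2279 Y49.4560
G1 X165.8147 Y71.2570
M5
G0 X34.1793 Y82.7494
M4 S861
G1 X37.2432 Y56.1436 F1173
G1 X12.6699 Y66.7930
G1 X34.1793 Y82.7494
M5
G0 X0.0000 Y0.0000

viewBox `0 0 168.9729 191.3036` with mm width/height → 1 unit = 1 mm. Flip: y_m = 191.3036 − y_svg.

**Shape 1** — `<polyline>` open polyline, stroke `#ff0000` → cut (S861, F1173). Machine vertices: (132.0354,122.5766) → (147.8644,25.5447) → (105.6723,27.5940). Open path.

**Shape 2** — `<circle>` circle, stroke `#ff0000` → cut (S861, F1173). Machine vertices: (165.8147,71.2570) → (153.2279,93.0580) → (128.0543,93.0580) → (115.4675,71.2570) → (128.0543,49.4560) → (153.2279,49.4560) → (165.8147,71.2570). Closed: final G1 returns to the first vertex.

**Shape 3** — `<path>` regular polygon, stroke `#ff0000` → cut (S861, F1173). Machine vertices: (34.1793,82.7494) → (37.2432,56.1436) → (12.6699,66.7930) → (34.1793,82.7494). Closed: final G1 returns to the first vertex.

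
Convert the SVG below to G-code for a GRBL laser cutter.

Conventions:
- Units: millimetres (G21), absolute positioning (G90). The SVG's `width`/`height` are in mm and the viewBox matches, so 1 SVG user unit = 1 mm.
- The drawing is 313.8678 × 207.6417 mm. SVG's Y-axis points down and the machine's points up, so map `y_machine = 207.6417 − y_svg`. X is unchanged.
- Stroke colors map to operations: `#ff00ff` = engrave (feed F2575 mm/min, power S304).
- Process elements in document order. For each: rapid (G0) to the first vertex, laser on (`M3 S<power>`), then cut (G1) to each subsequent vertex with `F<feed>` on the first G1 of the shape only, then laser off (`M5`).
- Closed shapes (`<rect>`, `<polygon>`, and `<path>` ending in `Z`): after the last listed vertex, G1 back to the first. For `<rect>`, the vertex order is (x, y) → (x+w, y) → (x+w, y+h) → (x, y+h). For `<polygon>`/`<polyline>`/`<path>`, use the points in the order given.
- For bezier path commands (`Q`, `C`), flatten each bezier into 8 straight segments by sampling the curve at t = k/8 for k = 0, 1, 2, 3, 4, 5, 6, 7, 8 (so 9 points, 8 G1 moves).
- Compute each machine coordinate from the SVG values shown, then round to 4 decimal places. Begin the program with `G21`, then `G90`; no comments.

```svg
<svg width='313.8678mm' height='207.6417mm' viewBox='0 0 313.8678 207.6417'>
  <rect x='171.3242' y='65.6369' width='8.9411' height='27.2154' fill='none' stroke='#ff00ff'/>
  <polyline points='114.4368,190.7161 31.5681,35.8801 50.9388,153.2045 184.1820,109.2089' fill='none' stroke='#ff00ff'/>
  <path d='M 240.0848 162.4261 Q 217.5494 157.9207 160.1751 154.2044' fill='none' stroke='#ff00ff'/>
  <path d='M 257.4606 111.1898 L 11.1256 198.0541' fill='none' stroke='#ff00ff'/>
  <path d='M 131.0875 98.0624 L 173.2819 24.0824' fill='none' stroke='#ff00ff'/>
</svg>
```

1 u = 1 mm; y_m = 207.6417 − y.

[1] `<rect>` rectangle, #ff00ff→engrave S304 F2575: (171.3242,142.0048) → (180.2653,142.0048) → (180.2653,114.7894) → (171.3242,114.7894) → (171.3242,142.0048) (closed)

[2] `<polyline>` open polyline, #ff00ff→engrave S304 F2575: (114.4368,16.9256) → (31.5681,171.7616) → (50.9388,54.4372) → (184.1820,98.4328)

[3] `<path>` quadratic bezier, #ff00ff→engrave S304 F2575: (240.0848,45.2156) → (233.9066,46.3296) → (226.6397,47.4190) → (218.2840,48.4837) → (208.8397,49.5237) → (198.3066,50.5391) → (186.6848,51.5298) → (173.9743,52.4959) → (160.1751,53.4373)

[4] `<path>` line segment, #ff00ff→engrave S304 F2575: (257.4606,96.4519) → (11.1256,9.5876)

[5] `<path>` line segment, #ff00ff→engrave S304 F2575: (131.0875,109.5793) → (173.2819,183.5593)

G21
G90
G0 X171.3242 Y142.0048
M3 S304
G1 X180.2653 Y142.0048 F2575
G1 X180.2653 Y114.7894
G1 X171.3242 Y114.7894
G1 X171.3242 Y142.0048
M5
G0 X114.4368 Y16.9256
M3 S304
G1 X31.5681 Y171.7616 F2575
G1 X50.9388 Y54.4372
G1 X184.1820 Y98.4328
M5
G0 X240.0848 Y45.2156
M3 S304
G1 X233.9066 Y46.3296 F2575
G1 X226.6397 Y47.4190
G1 X218.2840 Y48.4837
G1 X208.8397 Y49.5237
G1 X198.3066 Y50.5391
G1 X186.6848 Y51.5298
G1 X173.9743 Y52.4959
G1 X160.1751 Y53.4373
M5
G0 X257.4606 Y96.4519
M3 S304
G1 X11.1256 Y9.5876 F2575
M5
G0 X131.0875 Y109.5793
M3 S304
G1 X173.2819 Y183.5593 F2575
M5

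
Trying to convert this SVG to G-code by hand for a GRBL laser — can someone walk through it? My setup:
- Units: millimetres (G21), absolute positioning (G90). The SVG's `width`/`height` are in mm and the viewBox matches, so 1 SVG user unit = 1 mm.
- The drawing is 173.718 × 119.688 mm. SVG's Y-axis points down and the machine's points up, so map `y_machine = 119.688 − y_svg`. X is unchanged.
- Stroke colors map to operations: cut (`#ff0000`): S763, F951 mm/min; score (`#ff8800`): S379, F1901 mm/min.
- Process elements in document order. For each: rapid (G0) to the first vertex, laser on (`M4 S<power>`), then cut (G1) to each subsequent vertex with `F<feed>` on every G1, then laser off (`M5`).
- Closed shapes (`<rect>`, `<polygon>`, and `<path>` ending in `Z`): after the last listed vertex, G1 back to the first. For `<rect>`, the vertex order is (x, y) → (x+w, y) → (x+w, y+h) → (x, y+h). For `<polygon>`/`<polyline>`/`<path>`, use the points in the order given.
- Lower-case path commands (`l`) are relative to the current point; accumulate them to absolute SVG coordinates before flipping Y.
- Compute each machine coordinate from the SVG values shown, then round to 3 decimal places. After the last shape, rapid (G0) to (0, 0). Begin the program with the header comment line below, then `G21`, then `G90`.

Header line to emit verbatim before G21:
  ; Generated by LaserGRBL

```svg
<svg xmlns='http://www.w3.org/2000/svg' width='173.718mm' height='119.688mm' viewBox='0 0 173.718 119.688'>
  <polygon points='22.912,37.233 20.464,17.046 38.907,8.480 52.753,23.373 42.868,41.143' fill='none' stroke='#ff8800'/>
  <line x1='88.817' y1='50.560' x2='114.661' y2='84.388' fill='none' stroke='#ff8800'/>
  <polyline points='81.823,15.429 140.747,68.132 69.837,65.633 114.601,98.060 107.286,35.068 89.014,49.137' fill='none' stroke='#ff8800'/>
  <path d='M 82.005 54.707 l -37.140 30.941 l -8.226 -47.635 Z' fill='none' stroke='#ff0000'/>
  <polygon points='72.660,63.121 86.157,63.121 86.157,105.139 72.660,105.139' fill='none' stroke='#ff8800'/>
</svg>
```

1 u = 1 mm; y_m = 119.688 − y.

[1] `<polygon>` regular polygon, #ff8800→score S379 F1901: (22.912,82.455) → (20.464,102.642) → (38.907,111.208) → (52.753,96.315) → (42.868,78.545) → (22.912,82.455) (closed)

[2] `<line>` line segment, #ff8800→score S379 F1901: (88.817,69.128) → (114.661,35.300)

[3] `<polyline>` open polyline, #ff8800→score S379 F1901: (81.823,104.259) → (140.747,51.556) → (69.837,54.055) → (114.601,21.628) → (107.286,84.620) → (89.014,70.551)

[4] `<path>` regular polygon, #ff0000→cut S763 F951: (82.005,64.981) → (44.865,34.040) → (36.639,81.675) → (82.005,64.981) (closed)

[5] `<polygon>` rectangle, #ff8800→score S379 F1901: (72.660,56.567) → (86.157,56.567) → (86.157,14.549) → (72.660,14.549) → (72.660,56.567) (closed)

; Generated by LaserGRBL
G21
G90
G0 X22.912 Y82.455
M4 S379
G1 X20.464 Y102.642 F1901
G1 X38.907 Y111.208 F1901
G1 X52.753 Y96.315 F1901
G1 X42.868 Y78.545 F1901
G1 X22.912 Y82.455 F1901
M5
G0 X88.817 Y69.128
M4 S379
G1 X114.661 Y35.300 F1901
M5
G0 X81.823 Y104.259
M4 S379
G1 X140.747 Y51.556 F1901
G1 X69.837 Y54.055 F1901
G1 X114.601 Y21.628 F1901
G1 X107.286 Y84.620 F1901
G1 X89.014 Y70.551 F1901
M5
G0 X82.005 Y64.981
M4 S763
G1 X44.865 Y34.040 F951
G1 X36.639 Y81.675 F951
G1 X82.005 Y64.981 F951
M5
G0 X72.660 Y56.567
M4 S379
G1 X86.157 Y56.567 F1901
G1 X86.157 Y14.549 F1901
G1 X72.660 Y14.549 F1901
G1 X72.660 Y56.567 F1901
M5
G0 X0.000 Y0.000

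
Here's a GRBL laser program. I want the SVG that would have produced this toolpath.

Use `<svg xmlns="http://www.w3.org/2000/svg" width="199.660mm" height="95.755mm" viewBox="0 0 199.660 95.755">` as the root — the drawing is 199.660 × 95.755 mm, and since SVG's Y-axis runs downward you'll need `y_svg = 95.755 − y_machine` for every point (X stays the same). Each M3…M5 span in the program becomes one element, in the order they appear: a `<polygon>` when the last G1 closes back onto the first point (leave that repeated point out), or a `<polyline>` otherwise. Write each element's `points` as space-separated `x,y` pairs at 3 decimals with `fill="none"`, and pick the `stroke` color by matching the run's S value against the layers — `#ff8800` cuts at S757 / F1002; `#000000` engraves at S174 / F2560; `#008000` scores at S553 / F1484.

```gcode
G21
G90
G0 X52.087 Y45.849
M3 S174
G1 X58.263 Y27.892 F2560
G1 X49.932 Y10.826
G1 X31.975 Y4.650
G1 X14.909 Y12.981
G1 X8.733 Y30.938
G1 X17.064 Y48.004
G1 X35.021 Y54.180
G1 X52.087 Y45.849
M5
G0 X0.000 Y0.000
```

y_svg = 95.755 − y_m. Every run uses S174, so all elements get stroke `#000000` (engrave).

[1] closed run; points: 52.087,49.906 58.263,67.863 49.932,84.929 31.975,91.105 14.909,82.774 8.733,64.817 17.064,47.751 35.021,41.575

<svg xmlns="http://www.w3.org/2000/svg" width="199.660mm" height="95.755mm" viewBox="0 0 199.660 95.755">
  <polygon points="52.087,49.906 58.263,67.863 49.932,84.929 31.975,91.105 14.909,82.774 8.733,64.817 17.064,47.751 35.021,41.575" fill="none" stroke="#000000"/>
</svg>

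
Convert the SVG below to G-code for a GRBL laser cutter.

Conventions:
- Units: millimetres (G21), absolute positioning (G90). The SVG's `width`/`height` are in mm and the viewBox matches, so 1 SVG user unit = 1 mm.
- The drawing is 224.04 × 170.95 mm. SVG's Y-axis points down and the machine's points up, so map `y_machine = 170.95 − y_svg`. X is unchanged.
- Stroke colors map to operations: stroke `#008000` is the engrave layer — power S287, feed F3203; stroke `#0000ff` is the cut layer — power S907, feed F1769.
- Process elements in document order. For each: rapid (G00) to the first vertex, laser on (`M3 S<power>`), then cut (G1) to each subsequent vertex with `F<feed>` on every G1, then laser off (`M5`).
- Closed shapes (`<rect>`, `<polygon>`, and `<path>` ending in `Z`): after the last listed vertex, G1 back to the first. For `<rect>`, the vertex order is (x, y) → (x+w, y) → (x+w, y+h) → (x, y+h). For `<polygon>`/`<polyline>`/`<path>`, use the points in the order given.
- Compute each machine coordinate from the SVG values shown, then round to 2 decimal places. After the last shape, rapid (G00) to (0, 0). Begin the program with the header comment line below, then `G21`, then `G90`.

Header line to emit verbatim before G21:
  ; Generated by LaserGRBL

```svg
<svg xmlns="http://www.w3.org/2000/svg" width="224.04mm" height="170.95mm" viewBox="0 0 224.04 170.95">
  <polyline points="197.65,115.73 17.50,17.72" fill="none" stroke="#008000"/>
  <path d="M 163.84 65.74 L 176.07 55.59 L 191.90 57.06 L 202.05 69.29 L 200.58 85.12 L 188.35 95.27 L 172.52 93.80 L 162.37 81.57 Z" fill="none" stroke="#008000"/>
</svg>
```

Since the viewBox matches the mm dimensions, user units are millimetres directly. The only transform is the Y-flip y_m = 170.95 − y_svg.

Shape 1 is a line segment drawn with `<polyline>`. Its stroke #008000 means engrave at S287, F3203. After flipping Y the toolpath is (197.65,55.22) → (17.50,153.23).

Shape 2 is a regular polygon drawn with `<path>`. Its stroke #008000 means engrave at S287, F3203. After flipping Y the toolpath is (163.84,105.21) → (176.07,115.36) → (191.90,113.89) → (202.05,101.66) → (200.58,85.83) → (188.35,75.68) → (172.52,77.15) → (162.37,89.38) → (163.84,105.21), returning to the start.

; Generated by LaserGRBL
G21
G90
G00 X197.65 Y55.22
M3 S287
G1 X17.50 Y153.23 F3203
M5
G00 X163.84 Y105.21
M3 S287
G1 X176.07 Y115.36 F3203
G1 X191.90 Y113.89 F3203
G1 X202.05 Y101.66 F3203
G1 X200.58 Y85.83 F3203
G1 X188.35 Y75.68 F3203
G1 X172.52 Y77.15 F3203
G1 X162.37 Y89.38 F3203
G1 X163.84 Y105.21 F3203
M5
G00 X0.00 Y0.00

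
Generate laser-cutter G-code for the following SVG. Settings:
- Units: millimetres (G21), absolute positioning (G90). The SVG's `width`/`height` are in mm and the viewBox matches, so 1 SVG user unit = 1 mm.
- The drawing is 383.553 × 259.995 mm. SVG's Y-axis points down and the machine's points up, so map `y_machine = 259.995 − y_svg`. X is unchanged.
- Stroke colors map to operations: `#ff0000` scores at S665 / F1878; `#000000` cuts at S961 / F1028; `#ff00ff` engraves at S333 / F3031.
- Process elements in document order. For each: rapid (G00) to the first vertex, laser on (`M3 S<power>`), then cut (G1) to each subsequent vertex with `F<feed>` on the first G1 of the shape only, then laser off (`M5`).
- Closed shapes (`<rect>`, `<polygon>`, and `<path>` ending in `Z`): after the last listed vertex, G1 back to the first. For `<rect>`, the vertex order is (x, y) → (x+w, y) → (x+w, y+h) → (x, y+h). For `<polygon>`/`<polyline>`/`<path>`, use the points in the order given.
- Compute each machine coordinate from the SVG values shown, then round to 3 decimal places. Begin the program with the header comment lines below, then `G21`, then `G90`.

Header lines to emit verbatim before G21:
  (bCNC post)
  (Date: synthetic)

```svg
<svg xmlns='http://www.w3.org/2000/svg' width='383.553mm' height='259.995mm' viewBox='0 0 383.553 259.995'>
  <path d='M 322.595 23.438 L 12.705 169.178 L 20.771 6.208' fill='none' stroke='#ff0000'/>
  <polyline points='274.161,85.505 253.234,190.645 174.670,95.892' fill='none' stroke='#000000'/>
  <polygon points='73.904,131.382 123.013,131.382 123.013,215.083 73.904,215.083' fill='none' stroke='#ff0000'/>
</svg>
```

(bCNC post)
(Date: synthetic)
G21
G90
G00 X322.595 Y236.557
M3 S665
G1 X12.705 Y90.817 F1878
G1 X20.771 Y253.787
M5
G00 X274.161 Y174.490
M3 S961
G1 X253.234 Y69.350 F1028
G1 X174.670 Y164.103
M5
G00 X73.904 Y128.613
M3 S665
G1 X123.013 Y128.613 F1878
G1 X123.013 Y44.912
G1 X73.904 Y44.912
G1 X73.904 Y128.613
M5

Since the viewBox matches the mm dimensions, user units are millimetres directly. The only transform is the Y-flip y_m = 259.995 − y_svg.

Shape 1 is a open polyline drawn with `<path>`. Its stroke #ff0000 means score at S665, F1878. After flipping Y the toolpath is (322.595,236.557) → (12.705,90.817) → (20.771,253.787).

Shape 2 is a open polyline drawn with `<polyline>`. Its stroke #000000 means cut at S961, F1028. After flipping Y the toolpath is (274.161,174.490) → (253.234,69.350) → (174.670,164.103).

Shape 3 is a rectangle drawn with `<polygon>`. Its stroke #ff0000 means score at S665, F1878. After flipping Y the toolpath is (73.904,128.613) → (123.013,128.613) → (123.013,44.912) → (73.904,44.912) → (73.904,128.613), returning to the start.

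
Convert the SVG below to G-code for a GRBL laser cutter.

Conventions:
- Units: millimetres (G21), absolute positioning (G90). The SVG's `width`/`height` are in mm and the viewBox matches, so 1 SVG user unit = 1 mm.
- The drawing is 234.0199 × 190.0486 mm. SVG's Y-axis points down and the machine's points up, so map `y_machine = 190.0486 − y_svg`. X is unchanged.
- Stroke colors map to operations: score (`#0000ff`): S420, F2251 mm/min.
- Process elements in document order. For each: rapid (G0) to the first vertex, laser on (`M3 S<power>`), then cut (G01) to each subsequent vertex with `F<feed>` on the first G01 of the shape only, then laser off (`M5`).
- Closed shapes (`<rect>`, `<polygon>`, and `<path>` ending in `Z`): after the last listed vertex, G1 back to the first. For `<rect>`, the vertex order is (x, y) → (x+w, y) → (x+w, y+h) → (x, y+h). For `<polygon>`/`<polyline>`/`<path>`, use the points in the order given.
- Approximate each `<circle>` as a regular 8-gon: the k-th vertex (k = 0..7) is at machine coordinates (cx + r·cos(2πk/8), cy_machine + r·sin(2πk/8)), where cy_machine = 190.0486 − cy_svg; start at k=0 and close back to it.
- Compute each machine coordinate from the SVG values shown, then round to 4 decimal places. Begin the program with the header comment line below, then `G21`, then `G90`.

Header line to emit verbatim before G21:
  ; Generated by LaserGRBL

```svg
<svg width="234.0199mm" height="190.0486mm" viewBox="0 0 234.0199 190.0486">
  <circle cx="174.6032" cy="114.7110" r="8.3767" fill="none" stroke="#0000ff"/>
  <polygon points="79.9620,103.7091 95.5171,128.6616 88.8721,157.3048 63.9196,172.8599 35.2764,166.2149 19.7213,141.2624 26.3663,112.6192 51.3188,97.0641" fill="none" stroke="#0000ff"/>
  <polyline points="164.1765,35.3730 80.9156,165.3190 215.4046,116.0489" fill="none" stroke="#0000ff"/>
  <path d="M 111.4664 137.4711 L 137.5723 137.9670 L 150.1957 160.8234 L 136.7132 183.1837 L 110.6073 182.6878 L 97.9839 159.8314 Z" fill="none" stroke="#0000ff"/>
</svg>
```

viewBox `0 0 234.0199 190.0486` with mm width/height → 1 unit = 1 mm. Flip: y_m = 190.0486 − y_svg.

**Shape 1** — `<circle>` circle, stroke `#0000ff` → score (S420, F2251). Machine vertices: (182.9799,75.3376) → (180.5264,81.2608) → (174.6032,83.7143) → (168.6800,81.2608) → (166.2265,75.3376) → (168.6800,69.4144) → (174.6032,66.9609) → (180.5264,69.4144) → (182.9799,75.3376). Closed: final G1 returns to the first vertex.

**Shape 2** — `<polygon>` regular polygon, stroke `#0000ff` → score (S420, F2251). Machine vertices: (79.9620,86.3395) → (95.5171,61.3870) → (88.8721,32.7438) → (63.9196,17.1887) → (35.2764,23.8337) → (19.7213,48.7862) → (26.3663,77.4294) → (51.3188,92.9845) → (79.9620,86.3395). Closed: final G1 returns to the first vertex.

**Shape 3** — `<polyline>` open polyline, stroke `#0000ff` → score (S420, F2251). Machine vertices: (164.1765,154.6756) → (80.9156,24.7296) → (215.4046,73.9997). Open path.

**Shape 4** — `<path>` regular polygon, stroke `#0000ff` → score (S420, F2251). Machine vertices: (111.4664,52.5775) → (137.5723,52.0816) → (150.1957,29.2252) → (136.7132,6.8649) → (110.6073,7.3608) → (97.9839,30.2172) → (111.4664,52.5775). Closed: final G1 returns to the first vertex.

; Generated by LaserGRBL
G21
G90
G0 X182.9799 Y75.3376
M3 S420
G01 X180.5264 Y81.2608 F2251
G01 X174.6032 Y83.7143
G01 X168.6800 Y81.2608
G01 X166.2265 Y75.3376
G01 X168.6800 Y69.4144
G01 X174.6032 Y66.9609
G01 X180.5264 Y69.4144
G01 X182.9799 Y75.3376
M5
G0 X79.9620 Y86.3395
M3 S420
G01 X95.5171 Y61.3870 F2251
G01 X88.8721 Y32.7438
G01 X63.9196 Y17.1887
G01 X35.2764 Y23.8337
G01 X19.7213 Y48.7862
G01 X26.3663 Y77.4294
G01 X51.3188 Y92.9845
G01 X79.9620 Y86.3395
M5
G0 X164.1765 Y154.6756
M3 S420
G01 X80.9156 Y24.7296 F2251
G01 X215.4046 Y73.9997
M5
G0 X111.4664 Y52.5775
M3 S420
G01 X137.5723 Y52.0816 F2251
G01 X150.1957 Y29.2252
G01 X136.7132 Y6.8649
G01 X110.6073 Y7.3608
G01 X97.9839 Y30.2172
G01 X111.4664 Y52.5775
M5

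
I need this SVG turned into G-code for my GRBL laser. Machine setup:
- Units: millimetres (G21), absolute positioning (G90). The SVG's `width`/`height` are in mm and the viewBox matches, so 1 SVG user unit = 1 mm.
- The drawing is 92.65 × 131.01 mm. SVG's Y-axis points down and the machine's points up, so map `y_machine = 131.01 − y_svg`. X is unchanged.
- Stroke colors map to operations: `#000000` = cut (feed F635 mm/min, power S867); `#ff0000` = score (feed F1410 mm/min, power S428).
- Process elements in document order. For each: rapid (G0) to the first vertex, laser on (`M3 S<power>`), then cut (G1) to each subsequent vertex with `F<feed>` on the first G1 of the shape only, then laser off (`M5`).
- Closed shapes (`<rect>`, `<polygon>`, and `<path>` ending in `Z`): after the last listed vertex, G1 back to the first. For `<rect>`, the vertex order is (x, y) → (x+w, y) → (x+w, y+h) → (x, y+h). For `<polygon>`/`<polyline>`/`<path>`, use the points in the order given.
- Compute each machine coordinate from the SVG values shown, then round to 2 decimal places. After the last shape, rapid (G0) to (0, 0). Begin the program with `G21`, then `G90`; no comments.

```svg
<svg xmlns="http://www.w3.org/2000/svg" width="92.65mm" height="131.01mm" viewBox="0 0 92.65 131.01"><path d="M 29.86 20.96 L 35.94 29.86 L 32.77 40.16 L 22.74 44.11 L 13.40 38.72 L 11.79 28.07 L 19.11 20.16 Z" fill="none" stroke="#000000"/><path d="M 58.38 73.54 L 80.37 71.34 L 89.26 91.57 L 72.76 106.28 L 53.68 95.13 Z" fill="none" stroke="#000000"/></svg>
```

G21
G90
G0 X29.86 Y110.05
M3 S867
G1 X35.94 Y101.15 F635
G1 X32.77 Y90.85
G1 X22.74 Y86.90
G1 X13.40 Y92.29
G1 X11.79 Y102.94
G1 X19.11 Y110.85
G1 X29.86 Y110.05
M5
G0 X58.38 Y57.47
M3 S867
G1 X80.37 Y59.67 F635
G1 X89.26 Y39.44
G1 X72.76 Y24.73
G1 X53.68 Y35.88
G1 X58.38 Y57.47
M5
G0 X0.00 Y0.00

Since the viewBox matches the mm dimensions, user units are millimetres directly. The only transform is the Y-flip y_m = 131.01 − y_svg.

Shape 1 is a regular polygon drawn with `<path>`. Its stroke #000000 means cut at S867, F635. After flipping Y the toolpath is (29.86,110.05) → (35.94,101.15) → (32.77,90.85) → (22.74,86.90) → (13.40,92.29) → (11.79,102.94) → (19.11,110.85) → (29.86,110.05), returning to the start.

Shape 2 is a regular polygon drawn with `<path>`. Its stroke #000000 means cut at S867, F635. After flipping Y the toolpath is (58.38,57.47) → (80.37,59.67) → (89.26,39.44) → (72.76,24.73) → (53.68,35.88) → (58.38,57.47), returning to the start.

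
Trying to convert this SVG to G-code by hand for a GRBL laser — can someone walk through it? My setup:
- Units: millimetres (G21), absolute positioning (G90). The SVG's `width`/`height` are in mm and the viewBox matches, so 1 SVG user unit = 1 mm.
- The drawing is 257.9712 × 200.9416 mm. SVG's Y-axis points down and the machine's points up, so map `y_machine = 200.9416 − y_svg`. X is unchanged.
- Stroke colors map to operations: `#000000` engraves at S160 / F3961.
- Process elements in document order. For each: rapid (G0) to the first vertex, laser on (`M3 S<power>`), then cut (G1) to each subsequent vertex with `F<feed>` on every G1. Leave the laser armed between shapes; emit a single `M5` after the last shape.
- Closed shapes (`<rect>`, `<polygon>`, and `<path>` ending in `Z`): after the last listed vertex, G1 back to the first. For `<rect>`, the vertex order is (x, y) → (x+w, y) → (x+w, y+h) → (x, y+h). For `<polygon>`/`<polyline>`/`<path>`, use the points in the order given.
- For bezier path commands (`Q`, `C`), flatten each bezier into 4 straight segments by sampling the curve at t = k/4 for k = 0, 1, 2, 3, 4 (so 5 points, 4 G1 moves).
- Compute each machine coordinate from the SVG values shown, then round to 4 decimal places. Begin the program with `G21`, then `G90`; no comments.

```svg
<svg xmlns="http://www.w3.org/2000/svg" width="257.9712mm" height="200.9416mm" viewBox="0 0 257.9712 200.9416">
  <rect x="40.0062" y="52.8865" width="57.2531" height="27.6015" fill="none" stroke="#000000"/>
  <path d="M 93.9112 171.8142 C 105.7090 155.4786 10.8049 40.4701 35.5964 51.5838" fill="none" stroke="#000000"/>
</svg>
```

G21
G90
G0 X40.0062 Y148.0551
M3 S160
G1 X97.2593 Y148.0551 F3961
G1 X97.2593 Y120.4536 F3961
G1 X40.0062 Y120.4536 F3961
G1 X40.0062 Y148.0551 F3961
G0 X93.9112 Y29.1274
M3 S160
G1 X86.2904 Y56.3678 F3961
G1 X59.8812 Y99.5361 F3961
G1 X35.9082 Y137.5576 F3961
G1 X35.5964 Y149.3578 F3961
M5

1 u = 1 mm; y_m = 200.9416 − y.

[1] `<rect>` rectangle, #000000→engrave S160 F3961: (40.0062,148.0551) → (97.2593,148.0551) → (97.2593,120.4536) → (40.0062,120.4536) → (40.0062,148.0551) (closed)

[2] `<path>` cubic bezier, #000000→engrave S160 F3961: (93.9112,29.1274) → (86.2904,56.3678) → (59.8812,99.5361) → (35.9082,137.5576) → (35.5964,149.3578)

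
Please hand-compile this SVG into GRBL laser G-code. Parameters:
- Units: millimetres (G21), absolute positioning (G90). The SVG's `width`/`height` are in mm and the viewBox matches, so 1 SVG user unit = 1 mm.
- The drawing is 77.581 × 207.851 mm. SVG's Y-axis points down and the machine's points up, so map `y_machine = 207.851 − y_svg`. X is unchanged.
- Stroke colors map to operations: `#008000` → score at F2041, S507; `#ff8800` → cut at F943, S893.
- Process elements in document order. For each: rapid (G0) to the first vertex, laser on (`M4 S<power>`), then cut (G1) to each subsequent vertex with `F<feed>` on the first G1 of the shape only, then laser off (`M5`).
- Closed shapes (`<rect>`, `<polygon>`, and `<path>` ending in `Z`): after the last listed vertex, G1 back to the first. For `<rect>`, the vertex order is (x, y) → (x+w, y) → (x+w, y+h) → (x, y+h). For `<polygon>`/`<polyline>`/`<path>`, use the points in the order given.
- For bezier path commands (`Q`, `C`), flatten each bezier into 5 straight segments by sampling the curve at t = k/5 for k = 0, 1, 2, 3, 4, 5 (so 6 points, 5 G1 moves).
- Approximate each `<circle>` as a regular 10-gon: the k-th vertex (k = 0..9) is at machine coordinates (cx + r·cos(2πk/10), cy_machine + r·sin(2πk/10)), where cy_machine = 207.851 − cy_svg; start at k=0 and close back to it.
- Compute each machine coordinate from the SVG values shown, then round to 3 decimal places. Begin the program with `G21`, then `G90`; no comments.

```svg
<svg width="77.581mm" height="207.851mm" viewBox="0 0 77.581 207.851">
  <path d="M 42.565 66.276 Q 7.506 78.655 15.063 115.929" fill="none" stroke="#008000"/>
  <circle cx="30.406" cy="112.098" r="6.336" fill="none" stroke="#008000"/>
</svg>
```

Since the viewBox matches the mm dimensions, user units are millimetres directly. The only transform is the Y-flip y_m = 207.851 − y_svg.

Shape 1 is a quadratic bezier drawn with `<path>`. Its stroke #008000 means score at S507, F2041. After flipping Y the toolpath is (42.565,141.575) → (30.246,135.628) → (21.336,127.689) → (15.836,117.758) → (13.745,105.836) → (15.063,91.922).

Shape 2 is a circle drawn with `<circle>`. Its stroke #008000 means score at S507, F2041. After flipping Y the toolpath is (36.742,95.753) → (35.532,99.477) → (32.364,101.779) → (28.448,101.779) → (25.280,99.477) → (24.070,95.753) → (25.280,92.029) → (28.448,89.727) → (32.364,89.727) → (35.532,92.029) → (36.742,95.753), returning to the start.

G21
G90
G0 X42.565 Y141.575
M4 S507
G1 X30.246 Y135.628 F2041
G1 X21.336 Y127.689
G1 X15.836 Y117.758
G1 X13.745 Y105.836
G1 X15.063 Y91.922
M5
G0 X36.742 Y95.753
M4 S507
G1 X35.532 Y99.477 F2041
G1 X32.364 Y101.779
G1 X28.448 Y101.779
G1 X25.280 Y99.477
G1 X24.070 Y95.753
G1 X25.280 Y92.029
G1 X28.448 Y89.727
G1 X32.364 Y89.727
G1 X35.532 Y92.029
G1 X36.742 Y95.753
M5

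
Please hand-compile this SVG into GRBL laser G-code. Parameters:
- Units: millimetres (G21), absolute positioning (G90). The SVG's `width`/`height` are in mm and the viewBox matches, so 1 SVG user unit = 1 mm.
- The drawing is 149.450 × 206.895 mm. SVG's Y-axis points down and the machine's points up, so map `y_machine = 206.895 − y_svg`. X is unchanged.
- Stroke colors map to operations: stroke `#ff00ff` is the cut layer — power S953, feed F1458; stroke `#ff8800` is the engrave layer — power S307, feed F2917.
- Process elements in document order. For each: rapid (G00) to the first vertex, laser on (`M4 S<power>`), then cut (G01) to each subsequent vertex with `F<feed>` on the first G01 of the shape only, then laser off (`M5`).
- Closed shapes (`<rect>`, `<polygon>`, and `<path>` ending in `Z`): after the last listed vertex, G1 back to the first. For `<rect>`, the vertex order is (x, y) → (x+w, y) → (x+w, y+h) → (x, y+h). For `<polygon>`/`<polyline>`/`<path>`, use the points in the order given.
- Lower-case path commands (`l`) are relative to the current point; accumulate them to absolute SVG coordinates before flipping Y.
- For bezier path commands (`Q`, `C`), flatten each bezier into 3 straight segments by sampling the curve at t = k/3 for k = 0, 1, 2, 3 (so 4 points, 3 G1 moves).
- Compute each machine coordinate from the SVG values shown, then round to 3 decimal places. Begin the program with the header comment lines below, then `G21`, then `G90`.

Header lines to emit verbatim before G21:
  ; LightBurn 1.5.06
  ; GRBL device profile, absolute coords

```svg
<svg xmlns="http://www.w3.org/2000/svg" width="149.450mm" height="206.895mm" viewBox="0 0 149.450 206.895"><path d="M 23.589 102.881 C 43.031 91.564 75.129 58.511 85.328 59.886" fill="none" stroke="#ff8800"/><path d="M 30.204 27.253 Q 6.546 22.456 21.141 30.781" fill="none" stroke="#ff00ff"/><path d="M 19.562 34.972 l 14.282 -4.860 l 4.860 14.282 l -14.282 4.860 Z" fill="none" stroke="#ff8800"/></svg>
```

viewBox `0 0 149.450 206.895` with mm width/height → 1 unit = 1 mm. Flip: y_m = 206.895 − y_svg.

**Shape 1** — `<path>` cubic bezier, stroke `#ff8800` → engrave (S307, F2917). Control points (SVG): P0=(23.589,102.881), P1=(43.031,91.564), P2=(75.129,58.511), P3=(85.328,59.886); sampled at t=k/3. Machine vertices: (23.589,104.014) → (45.970,120.496) → (69.109,138.988) → (85.328,147.009). Open path.

**Shape 2** — `<path>` quadratic bezier, stroke `#ff00ff` → cut (S953, F1458). Control points (SVG): P0=(30.204,27.253), P1=(6.546,22.456), P2=(21.141,30.781); sampled at t=k/3. Machine vertices: (30.204,179.642) → (18.682,181.382) → (15.661,180.206) → (21.141,176.114). Open path.

**Shape 3** — `<path>` regular polygon, stroke `#ff8800` → engrave (S307, F2917). Machine vertices: (19.562,171.923) → (33.844,176.783) → (38.704,162.501) → (24.422,157.641) → (19.562,171.923). Closed: final G1 returns to the first vertex.

; LightBurn 1.5.06
; GRBL device profile, absolute coords
G21
G90
G00 X23.589 Y104.014
M4 S307
G01 X45.970 Y120.496 F2917
G01 X69.109 Y138.988
G01 X85.328 Y147.009
M5
G00 X30.204 Y179.642
M4 S953
G01 X18.682 Y181.382 F1458
G01 X15.661 Y180.206
G01 X21.141 Y176.114
M5
G00 X19.562 Y171.923
M4 S307
G01 X33.844 Y176.783 F2917
G01 X38.704 Y162.501
G01 X24.422 Y157.641
G01 X19.562 Y171.923
M5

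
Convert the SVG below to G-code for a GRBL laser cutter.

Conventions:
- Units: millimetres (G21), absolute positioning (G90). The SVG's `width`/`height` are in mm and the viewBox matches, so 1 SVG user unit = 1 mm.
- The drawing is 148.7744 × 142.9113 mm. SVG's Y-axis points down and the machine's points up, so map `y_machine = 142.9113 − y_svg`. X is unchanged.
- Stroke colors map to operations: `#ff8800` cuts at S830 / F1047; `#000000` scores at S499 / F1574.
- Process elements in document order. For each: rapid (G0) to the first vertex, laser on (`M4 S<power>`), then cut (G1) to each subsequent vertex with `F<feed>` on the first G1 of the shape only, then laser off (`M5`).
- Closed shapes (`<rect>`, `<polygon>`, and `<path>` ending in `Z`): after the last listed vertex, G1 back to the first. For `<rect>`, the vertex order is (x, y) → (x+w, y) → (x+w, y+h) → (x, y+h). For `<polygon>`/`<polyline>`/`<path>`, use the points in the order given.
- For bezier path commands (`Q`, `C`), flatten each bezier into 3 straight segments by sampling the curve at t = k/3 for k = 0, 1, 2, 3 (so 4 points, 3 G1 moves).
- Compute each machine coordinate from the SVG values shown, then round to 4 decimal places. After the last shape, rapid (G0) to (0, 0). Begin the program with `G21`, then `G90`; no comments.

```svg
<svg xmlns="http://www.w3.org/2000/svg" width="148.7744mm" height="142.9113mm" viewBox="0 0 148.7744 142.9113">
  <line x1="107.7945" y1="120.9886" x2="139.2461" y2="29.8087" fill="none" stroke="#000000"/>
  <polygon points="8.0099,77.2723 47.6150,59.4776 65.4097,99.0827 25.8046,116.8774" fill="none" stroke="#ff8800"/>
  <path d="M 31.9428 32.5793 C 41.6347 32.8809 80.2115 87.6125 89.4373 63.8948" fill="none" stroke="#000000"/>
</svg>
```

G21
G90
G0 X107.7945 Y21.9227
M4 S499
G1 X139.2461 Y113.1026 F1574
M5
G0 X8.0099 Y65.6390
M4 S830
G1 X47.6150 Y83.4337 F1047
G1 X65.4097 Y43.8286
G1 X25.8046 Y26.0339
G1 X8.0099 Y65.6390
M5
G0 X31.9428 Y110.3320
M4 S499
G1 X49.1061 Y96.8085 F1574
G1 X72.5847 Y76.5271
G1 X89.4373 Y79.0165
M5
G0 X0.0000 Y0.0000

viewBox `0 0 148.7744 142.9113` with mm width/height → 1 unit = 1 mm. Flip: y_m = 142.9113 − y_svg.

**Shape 1** — `<line>` line segment, stroke `#000000` → score (S499, F1574). Machine vertices: (107.7945,21.9227) → (139.2461,113.1026). Open path.

**Shape 2** — `<polygon>` regular polygon, stroke `#ff8800` → cut (S830, F1047). Machine vertices: (8.0099,65.6390) → (47.6150,83.4337) → (65.4097,43.8286) → (25.8046,26.0339) → (8.0099,65.6390). Closed: final G1 returns to the first vertex.

**Shape 3** — `<path>` cubic bezier, stroke `#000000` → score (S499, F1574). Control points (SVG): P0=(31.9428,32.5793), P1=(41.6347,32.8809), P2=(80.2115,87.6125), P3=(89.4373,63.8948); sampled at t=k/3. Machine vertices: (31.9428,110.3320) → (49.1061,96.8085) → (72.5847,76.5271) → (89.4373,79.0165). Open path.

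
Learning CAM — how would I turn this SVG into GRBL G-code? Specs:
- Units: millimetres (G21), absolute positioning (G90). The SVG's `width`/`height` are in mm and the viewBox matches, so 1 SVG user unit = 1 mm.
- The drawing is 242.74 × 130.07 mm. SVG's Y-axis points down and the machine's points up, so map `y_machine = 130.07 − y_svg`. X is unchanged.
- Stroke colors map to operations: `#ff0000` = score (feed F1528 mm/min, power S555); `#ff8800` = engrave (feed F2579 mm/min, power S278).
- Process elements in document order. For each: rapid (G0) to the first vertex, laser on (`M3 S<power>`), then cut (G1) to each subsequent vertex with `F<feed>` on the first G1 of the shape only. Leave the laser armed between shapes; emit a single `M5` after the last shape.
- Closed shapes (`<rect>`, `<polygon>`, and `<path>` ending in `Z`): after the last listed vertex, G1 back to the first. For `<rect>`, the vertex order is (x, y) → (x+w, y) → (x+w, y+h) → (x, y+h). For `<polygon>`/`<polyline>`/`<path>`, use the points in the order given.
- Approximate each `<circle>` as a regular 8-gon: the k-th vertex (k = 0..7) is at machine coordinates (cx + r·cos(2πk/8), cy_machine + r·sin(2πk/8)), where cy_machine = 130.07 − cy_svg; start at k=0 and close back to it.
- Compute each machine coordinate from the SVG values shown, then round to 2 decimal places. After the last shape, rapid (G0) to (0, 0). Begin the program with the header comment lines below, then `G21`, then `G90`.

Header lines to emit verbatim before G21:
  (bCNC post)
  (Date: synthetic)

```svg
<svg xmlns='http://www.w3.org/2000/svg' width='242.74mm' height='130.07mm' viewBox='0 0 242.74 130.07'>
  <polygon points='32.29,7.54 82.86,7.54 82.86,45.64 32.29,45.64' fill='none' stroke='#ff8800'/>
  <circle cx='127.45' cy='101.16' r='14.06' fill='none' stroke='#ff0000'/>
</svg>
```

(bCNC post)
(Date: synthetic)
G21
G90
G0 X32.29 Y122.53
M3 S278
G1 X82.86 Y122.53 F2579
G1 X82.86 Y84.43
G1 X32.29 Y84.43
G1 X32.29 Y122.53
G0 X141.51 Y28.91
M3 S555
G1 X137.39 Y38.85 F1528
G1 X127.45 Y42.97
G1 X117.51 Y38.85
G1 X113.39 Y28.91
G1 X117.51 Y18.97
G1 X127.45 Y14.85
G1 X137.39 Y18.97
G1 X141.51 Y28.91
M5
G0 X0.00 Y0.00

1 u = 1 mm; y_m = 130.07 − y.

[1] `<polygon>` rectangle, #ff8800→engrave S278 F2579: (32.29,122.53) → (82.86,122.53) → (82.86,84.43) → (32.29,84.43) → (32.29,122.53) (closed)

[2] `<circle>` circle, #ff0000→score S555 F1528: (141.51,28.91) → (137.39,38.85) → (127.45,42.97) → (117.51,38.85) → (113.39,28.91) → (117.51,18.97) → (127.45,14.85) → (137.39,18.97) → (141.51,28.91) (closed)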